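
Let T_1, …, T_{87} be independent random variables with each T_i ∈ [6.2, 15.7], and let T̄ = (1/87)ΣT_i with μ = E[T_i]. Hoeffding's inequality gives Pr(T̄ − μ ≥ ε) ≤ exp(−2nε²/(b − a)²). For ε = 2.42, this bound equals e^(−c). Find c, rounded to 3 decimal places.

11.291

c = 2nε²/(b − a)² = 2·87·2.42² / 9.5² = 11.2910.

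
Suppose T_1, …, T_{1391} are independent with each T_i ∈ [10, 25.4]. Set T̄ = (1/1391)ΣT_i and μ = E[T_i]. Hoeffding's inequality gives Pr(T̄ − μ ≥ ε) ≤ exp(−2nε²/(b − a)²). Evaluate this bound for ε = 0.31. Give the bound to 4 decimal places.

0.3239

Exponent: 2nε²/(b − a)² = 2·1391·0.31² / 15.4² = 1.12730.
Bound = exp(−1.12730) = 0.32391.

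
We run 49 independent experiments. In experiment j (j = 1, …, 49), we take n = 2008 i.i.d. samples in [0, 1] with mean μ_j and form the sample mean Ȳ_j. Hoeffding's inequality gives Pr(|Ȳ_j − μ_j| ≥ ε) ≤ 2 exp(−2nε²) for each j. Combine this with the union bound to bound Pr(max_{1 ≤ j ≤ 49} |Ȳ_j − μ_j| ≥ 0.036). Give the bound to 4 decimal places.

Per-experiment Hoeffding bound: 2·exp(−2·2008·0.036²) = 2·exp(−5.20474) = 0.010981.
Union bound over 49 events: 49·0.010981 = 0.53807.

0.5381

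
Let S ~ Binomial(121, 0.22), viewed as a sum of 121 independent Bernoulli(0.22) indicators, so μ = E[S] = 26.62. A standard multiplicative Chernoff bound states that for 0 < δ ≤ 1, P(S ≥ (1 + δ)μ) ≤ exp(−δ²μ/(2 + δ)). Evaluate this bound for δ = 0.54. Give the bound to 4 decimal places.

0.0471

Exponent = δ²μ/(2 + δ) = 0.54²·26.62/2.54 = 3.0561.
Bound = exp(−3.0561) = 0.04707.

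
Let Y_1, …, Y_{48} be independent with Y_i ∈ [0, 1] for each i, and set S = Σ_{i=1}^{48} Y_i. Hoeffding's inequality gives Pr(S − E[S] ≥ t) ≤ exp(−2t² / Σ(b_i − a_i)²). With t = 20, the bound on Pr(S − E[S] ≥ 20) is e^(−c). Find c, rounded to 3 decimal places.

Σ(b_i − a_i)² = 48·(1)² = 48.
c = 2t²/48 = 2·20²/48 = 16.6667.

16.667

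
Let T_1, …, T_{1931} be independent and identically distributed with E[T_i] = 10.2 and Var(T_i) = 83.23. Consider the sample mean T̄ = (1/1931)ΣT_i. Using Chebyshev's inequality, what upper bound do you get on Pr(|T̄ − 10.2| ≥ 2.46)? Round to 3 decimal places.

0.007

Var(T̄) = Var(T_i)/n = 83.23/1931 = 0.043102.
Chebyshev: Pr(|T̄ − 10.2| ≥ 2.46) ≤ Var(T̄)/(2.46)² = 83.23/(1931·2.46²) = 0.0071.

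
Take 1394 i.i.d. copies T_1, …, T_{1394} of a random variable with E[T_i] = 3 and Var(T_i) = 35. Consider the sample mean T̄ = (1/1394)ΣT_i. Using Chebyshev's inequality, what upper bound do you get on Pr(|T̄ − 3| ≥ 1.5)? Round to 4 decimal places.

0.0112

Var(T̄) = Var(T_i)/n = 35/1394 = 0.025108.
Chebyshev: Pr(|T̄ − 3| ≥ 1.5) ≤ Var(T̄)/(1.5)² = 35/(1394·1.5²) = 0.0112.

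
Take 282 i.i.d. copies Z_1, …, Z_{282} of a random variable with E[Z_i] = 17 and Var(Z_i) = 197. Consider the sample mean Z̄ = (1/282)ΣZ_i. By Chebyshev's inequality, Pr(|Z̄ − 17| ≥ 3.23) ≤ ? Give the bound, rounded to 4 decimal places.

0.0670

Var(Z̄) = Var(Z_i)/n = 197/282 = 0.69858.
Chebyshev: Pr(|Z̄ − 17| ≥ 3.23) ≤ Var(Z̄)/(3.23)² = 197/(282·3.23²) = 0.0670.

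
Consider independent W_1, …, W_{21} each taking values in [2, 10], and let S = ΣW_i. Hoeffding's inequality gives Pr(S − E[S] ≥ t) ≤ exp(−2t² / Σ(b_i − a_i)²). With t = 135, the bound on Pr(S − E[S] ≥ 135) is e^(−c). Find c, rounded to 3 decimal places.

Σ(b_i − a_i)² = 21·(8)² = 1344.
c = 2t²/1344 = 2·135²/1344 = 27.1205.

27.121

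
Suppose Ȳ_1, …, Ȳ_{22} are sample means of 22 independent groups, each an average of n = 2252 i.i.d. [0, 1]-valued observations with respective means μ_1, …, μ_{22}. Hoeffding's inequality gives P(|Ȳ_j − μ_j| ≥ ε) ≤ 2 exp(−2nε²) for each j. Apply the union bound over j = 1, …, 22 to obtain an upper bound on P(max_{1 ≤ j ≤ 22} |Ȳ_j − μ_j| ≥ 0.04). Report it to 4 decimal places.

Per-experiment Hoeffding bound: 2·exp(−2·2252·0.04²) = 2·exp(−7.20640) = 0.0014836.
Union bound over 22 events: 22·0.0014836 = 0.03264.

0.0326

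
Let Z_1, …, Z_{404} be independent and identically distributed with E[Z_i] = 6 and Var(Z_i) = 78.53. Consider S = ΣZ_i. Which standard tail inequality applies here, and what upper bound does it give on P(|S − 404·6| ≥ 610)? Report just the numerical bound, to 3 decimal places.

0.085

With mean and variance of each term known, Chebyshev's inequality bounds the deviation of the sum (or sample mean).
Var(S) = n·Var(Z_i) = 404·78.53 = 31726.12.
Chebyshev: P(|S − 404·6| ≥ 610) ≤ Var(S)/610² = 31726.12/372100 = 0.0853.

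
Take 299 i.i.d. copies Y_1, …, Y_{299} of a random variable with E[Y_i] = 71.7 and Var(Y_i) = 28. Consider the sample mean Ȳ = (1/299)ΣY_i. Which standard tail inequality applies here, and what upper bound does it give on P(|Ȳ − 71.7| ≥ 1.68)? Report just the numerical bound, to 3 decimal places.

With mean and variance of each term known, Chebyshev's inequality bounds the deviation of the sum (or sample mean).
Var(Ȳ) = Var(Y_i)/n = 28/299 = 0.093645.
Chebyshev: P(|Ȳ − 71.7| ≥ 1.68) ≤ Var(Ȳ)/(1.68)² = 28/(299·1.68²) = 0.0332.

0.033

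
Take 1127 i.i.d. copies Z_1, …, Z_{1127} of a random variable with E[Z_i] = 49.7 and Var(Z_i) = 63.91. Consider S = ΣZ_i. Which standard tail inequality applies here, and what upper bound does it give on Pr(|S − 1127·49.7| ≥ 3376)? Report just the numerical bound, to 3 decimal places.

With mean and variance of each term known, Chebyshev's inequality bounds the deviation of the sum (or sample mean).
Var(S) = n·Var(Z_i) = 1127·63.91 = 72026.57.
Chebyshev: Pr(|S − 1127·49.7| ≥ 3376) ≤ Var(S)/3376² = 72026.57/11397376 = 0.0063.

0.006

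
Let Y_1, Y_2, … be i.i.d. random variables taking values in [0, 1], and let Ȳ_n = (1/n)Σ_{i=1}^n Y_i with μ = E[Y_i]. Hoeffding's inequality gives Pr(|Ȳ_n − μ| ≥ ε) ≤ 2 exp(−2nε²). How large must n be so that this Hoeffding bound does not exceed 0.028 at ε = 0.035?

Require 2·exp(−2nε²) ≤ 0.028, i.e. 2nε² ≥ ln(2/0.028) = 4.268698.
So n ≥ 4.268698 / (2·0.035²) = 1742.326.
The smallest integer n is 1743.

1743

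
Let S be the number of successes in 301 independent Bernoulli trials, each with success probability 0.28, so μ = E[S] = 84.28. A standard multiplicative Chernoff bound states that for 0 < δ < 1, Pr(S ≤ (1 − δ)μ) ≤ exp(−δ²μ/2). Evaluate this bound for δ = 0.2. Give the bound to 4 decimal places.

0.1853

Exponent = δ²μ/2 = 0.2²·84.28/2 = 1.6856.
Bound = exp(−1.6856) = 0.18533.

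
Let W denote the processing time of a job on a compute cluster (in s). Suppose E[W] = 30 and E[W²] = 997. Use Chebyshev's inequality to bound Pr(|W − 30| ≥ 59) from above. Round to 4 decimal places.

Var(W) = E[W²] − (E[W])² = 997 − 900 = 97.
Chebyshev's inequality: Pr(|W − μ| ≥ t) ≤ Var(W)/t² = 97/3481 = 0.0279.

0.0279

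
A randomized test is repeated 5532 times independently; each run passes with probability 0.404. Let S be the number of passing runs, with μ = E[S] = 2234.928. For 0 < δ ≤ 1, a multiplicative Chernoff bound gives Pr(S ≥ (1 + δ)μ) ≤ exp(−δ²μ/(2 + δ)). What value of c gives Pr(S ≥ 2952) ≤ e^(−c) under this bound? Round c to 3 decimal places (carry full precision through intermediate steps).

99.132

Write 2952 = (1 + δ)μ, so δ = 2952/2234.928 − 1 = 0.3208479…
Then the exponent is δ²μ/(2 + δ) = (2952 − μ)² / (μ·(2 + δ)) = 99.132329.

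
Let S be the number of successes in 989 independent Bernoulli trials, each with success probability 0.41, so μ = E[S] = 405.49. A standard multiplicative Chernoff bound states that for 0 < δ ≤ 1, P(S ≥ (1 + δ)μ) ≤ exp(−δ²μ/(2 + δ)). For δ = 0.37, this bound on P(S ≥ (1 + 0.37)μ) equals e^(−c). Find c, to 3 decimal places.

23.423

c = δ²μ/(2 + δ) = 0.37²·405.49/(2 + 0.37) = 23.4226.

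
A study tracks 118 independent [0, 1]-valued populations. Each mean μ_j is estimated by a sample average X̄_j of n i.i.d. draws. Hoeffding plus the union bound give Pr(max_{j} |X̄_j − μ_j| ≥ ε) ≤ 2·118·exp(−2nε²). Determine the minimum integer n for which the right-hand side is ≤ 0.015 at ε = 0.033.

4437

Need 2·118·exp(−2nε²) ≤ 0.015, i.e. exp(−2nε²) ≤ 0.015/236.
So 2nε² ≥ ln(236/0.015) = 9.663537.
Hence n ≥ 9.663537/(2·0.033²) = 4436.886.
The smallest integer n is 4437.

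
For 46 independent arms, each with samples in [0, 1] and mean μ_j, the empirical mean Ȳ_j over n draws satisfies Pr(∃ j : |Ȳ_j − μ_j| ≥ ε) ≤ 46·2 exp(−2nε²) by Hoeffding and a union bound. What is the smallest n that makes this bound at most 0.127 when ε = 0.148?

Need 2·46·exp(−2nε²) ≤ 0.127, i.e. exp(−2nε²) ≤ 0.127/92.
So 2nε² ≥ ln(92/0.127) = 6.585357.
Hence n ≥ 6.585357/(2·0.148²) = 150.323.
The smallest integer n is 151.

151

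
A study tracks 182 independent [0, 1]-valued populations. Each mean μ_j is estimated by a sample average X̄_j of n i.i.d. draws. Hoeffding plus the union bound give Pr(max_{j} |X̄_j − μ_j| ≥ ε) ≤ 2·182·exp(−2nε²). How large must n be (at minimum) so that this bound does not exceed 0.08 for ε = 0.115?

319

Need 2·182·exp(−2nε²) ≤ 0.08, i.e. exp(−2nε²) ≤ 0.08/364.
So 2nε² ≥ ln(364/0.08) = 8.422883.
Hence n ≥ 8.422883/(2·0.115²) = 318.445.
The smallest integer n is 319.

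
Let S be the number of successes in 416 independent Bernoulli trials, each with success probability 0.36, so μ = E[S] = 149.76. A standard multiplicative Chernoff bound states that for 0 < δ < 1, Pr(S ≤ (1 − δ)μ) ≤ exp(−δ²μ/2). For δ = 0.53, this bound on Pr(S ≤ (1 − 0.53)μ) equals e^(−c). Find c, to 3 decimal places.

c = δ²μ/2 = 0.53²·149.76/2 = 21.0338.

21.034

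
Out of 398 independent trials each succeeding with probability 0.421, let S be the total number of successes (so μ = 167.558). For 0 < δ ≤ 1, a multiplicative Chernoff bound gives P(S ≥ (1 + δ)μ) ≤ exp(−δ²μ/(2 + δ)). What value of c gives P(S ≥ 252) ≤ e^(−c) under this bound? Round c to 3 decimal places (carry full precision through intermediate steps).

16.995

Write 252 = (1 + δ)μ, so δ = 252/167.558 − 1 = 0.5039568…
Then the exponent is δ²μ/(2 + δ) = (252 − μ)² / (μ·(2 + δ)) = 16.995151.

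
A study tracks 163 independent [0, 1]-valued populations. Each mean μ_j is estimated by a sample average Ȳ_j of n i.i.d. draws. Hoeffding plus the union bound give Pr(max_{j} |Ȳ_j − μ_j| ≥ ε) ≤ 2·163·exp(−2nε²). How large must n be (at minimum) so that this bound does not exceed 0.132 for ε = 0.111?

318

Need 2·163·exp(−2nε²) ≤ 0.132, i.e. exp(−2nε²) ≤ 0.132/326.
So 2nε² ≥ ln(326/0.132) = 7.811851.
Hence n ≥ 7.811851/(2·0.111²) = 317.014.
The smallest integer n is 318.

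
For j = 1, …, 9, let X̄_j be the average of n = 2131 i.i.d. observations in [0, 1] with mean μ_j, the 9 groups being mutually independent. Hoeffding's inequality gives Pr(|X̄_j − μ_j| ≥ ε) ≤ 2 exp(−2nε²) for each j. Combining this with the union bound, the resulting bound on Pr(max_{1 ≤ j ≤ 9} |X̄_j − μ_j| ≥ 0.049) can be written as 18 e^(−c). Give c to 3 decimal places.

10.233

Union bound over the 9 events: Pr(max_{1 ≤ j ≤ 9} |X̄_j − μ_j| ≥ 0.049) ≤ 9·2·exp(−2nε²) = 18 exp(−2·2131·0.049²).
So c = 2·2131·0.049² = 10.2331.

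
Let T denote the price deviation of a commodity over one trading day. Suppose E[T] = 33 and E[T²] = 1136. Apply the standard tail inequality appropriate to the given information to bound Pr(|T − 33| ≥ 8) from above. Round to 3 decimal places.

0.734

The first two moments determine the variance, so Chebyshev's inequality is the sharpest standard bound available.
Var(T) = E[T²] − (E[T])² = 1136 − 1089 = 47.
Chebyshev's inequality: Pr(|T − μ| ≥ t) ≤ Var(T)/t² = 47/64 = 0.7344.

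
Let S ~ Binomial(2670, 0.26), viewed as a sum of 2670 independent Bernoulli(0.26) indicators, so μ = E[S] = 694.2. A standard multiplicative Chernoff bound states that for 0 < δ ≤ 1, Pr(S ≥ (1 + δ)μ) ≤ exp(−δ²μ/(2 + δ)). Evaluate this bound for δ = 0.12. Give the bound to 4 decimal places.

0.0090

Exponent = δ²μ/(2 + δ) = 0.12²·694.2/2.12 = 4.7153.
Bound = exp(−4.7153) = 0.00896.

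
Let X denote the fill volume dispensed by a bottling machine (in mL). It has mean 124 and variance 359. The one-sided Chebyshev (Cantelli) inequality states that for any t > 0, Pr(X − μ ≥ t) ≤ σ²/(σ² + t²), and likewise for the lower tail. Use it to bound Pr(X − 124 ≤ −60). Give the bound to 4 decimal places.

0.0907

Here σ² = 359 and t = 60, so σ² + t² = 3959.
Cantelli's bound: 359/3959 = 0.0907.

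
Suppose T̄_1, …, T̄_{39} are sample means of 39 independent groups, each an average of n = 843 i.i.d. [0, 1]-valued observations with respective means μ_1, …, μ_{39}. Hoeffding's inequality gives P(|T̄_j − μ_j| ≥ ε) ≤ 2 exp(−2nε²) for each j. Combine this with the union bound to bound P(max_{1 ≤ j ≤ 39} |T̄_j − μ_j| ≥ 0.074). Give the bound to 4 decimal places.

Per-experiment Hoeffding bound: 2·exp(−2·843·0.074²) = 2·exp(−9.23254) = 0.00019561.
Union bound over 39 events: 39·0.00019561 = 0.00763.

0.0076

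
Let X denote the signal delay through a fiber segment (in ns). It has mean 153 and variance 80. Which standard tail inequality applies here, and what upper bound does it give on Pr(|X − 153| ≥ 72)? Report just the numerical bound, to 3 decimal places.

Mean and variance are known, so Chebyshev's inequality applies.
Chebyshev: Pr(|X − μ| ≥ t) ≤ Var(X)/t².
Bound = 80 / 5184 = 0.0154.

0.015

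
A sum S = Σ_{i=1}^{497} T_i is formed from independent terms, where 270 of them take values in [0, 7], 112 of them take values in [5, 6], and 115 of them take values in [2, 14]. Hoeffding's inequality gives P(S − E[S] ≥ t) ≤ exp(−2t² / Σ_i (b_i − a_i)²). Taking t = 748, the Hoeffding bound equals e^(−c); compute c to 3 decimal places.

Σ(b_i − a_i)² = 270·7² + 112·1² + 115·12² = 29902.
c = 2t² / 29902 = 2·748² / 29902 = 37.4225.

37.423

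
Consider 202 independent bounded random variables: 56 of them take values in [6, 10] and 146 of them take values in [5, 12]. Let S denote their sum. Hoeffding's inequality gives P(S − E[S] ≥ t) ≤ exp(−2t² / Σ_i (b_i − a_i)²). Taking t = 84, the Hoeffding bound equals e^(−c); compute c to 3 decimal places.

Σ(b_i − a_i)² = 56·4² + 146·7² = 8050.
c = 2t² / 8050 = 2·84² / 8050 = 1.7530.

1.753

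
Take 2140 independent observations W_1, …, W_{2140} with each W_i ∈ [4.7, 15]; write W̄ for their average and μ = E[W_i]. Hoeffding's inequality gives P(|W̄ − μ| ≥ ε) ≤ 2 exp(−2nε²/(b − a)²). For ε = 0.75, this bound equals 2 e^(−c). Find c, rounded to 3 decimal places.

c = 2nε²/(b − a)² = 2·2140·0.75² / 10.3² = 22.6930.

22.693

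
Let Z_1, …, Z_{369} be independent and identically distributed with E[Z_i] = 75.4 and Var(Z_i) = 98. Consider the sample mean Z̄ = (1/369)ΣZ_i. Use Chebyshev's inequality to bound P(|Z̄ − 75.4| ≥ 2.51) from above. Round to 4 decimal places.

0.0422

Var(Z̄) = Var(Z_i)/n = 98/369 = 0.26558.
Chebyshev: P(|Z̄ − 75.4| ≥ 2.51) ≤ Var(Z̄)/(2.51)² = 98/(369·2.51²) = 0.0422.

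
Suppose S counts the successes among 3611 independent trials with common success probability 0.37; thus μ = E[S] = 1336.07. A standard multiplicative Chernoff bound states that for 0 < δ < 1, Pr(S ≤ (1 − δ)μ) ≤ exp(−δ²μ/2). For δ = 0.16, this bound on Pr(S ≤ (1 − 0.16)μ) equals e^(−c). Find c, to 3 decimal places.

c = δ²μ/2 = 0.16²·1336.07/2 = 17.1017.

17.102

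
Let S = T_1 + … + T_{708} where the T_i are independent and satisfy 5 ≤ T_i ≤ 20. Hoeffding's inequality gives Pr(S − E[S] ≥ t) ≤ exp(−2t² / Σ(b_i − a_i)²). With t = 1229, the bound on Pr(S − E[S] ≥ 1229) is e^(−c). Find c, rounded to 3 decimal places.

Σ(b_i − a_i)² = 708·(15)² = 159300.
c = 2t²/159300 = 2·1229²/159300 = 18.9635.

18.963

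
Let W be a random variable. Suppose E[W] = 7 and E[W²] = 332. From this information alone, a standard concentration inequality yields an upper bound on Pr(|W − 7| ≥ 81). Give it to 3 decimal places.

0.043

The first two moments determine the variance, so Chebyshev's inequality is the sharpest standard bound available.
Var(W) = E[W²] − (E[W])² = 332 − 49 = 283.
Chebyshev's inequality: Pr(|W − μ| ≥ t) ≤ Var(W)/t² = 283/6561 = 0.0431.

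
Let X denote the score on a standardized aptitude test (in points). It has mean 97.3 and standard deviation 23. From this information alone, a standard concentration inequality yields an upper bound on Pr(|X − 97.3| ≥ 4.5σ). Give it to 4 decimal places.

Mean and variance are known, so Chebyshev's inequality applies.
Chebyshev: Pr(|X − μ| ≥ t) ≤ Var(X)/t².
Var(X) = σ² = 23² = 529.
t = 4.5·23 = 103.5.
Bound = 529 / 10712.25 = 0.0494.

0.0494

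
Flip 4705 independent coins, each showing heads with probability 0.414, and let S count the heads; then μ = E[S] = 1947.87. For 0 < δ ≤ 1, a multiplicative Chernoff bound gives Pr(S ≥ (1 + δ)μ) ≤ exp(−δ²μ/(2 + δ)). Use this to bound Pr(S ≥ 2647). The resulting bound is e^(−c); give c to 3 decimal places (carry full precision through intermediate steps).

106.376

Write 2647 = (1 + δ)μ, so δ = 2647/1947.87 − 1 = 0.3589203…
Then the exponent is δ²μ/(2 + δ) = (2647 − μ)² / (μ·(2 + δ)) = 106.375753.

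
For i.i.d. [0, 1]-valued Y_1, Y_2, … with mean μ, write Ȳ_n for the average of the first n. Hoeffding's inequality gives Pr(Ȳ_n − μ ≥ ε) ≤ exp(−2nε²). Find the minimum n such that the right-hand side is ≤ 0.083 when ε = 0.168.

45

Require exp(−2nε²) ≤ 0.083, i.e. 2nε² ≥ ln(1/0.083) = 2.488915.
So n ≥ 2.488915 / (2·0.168²) = 44.092.
The smallest integer n is 45.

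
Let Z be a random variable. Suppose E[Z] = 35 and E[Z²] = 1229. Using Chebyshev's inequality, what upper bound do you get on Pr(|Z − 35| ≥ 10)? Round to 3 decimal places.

Var(Z) = E[Z²] − (E[Z])² = 1229 − 1225 = 4.
Chebyshev's inequality: Pr(|Z − μ| ≥ t) ≤ Var(Z)/t² = 4/100 = 0.0400.

0.040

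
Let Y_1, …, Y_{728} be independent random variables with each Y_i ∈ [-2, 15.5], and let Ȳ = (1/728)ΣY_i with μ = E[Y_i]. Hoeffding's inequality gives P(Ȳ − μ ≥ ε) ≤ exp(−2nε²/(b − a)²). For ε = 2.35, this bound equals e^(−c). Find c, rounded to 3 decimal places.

c = 2nε²/(b − a)² = 2·728·2.35² / 17.5² = 26.2555.

26.256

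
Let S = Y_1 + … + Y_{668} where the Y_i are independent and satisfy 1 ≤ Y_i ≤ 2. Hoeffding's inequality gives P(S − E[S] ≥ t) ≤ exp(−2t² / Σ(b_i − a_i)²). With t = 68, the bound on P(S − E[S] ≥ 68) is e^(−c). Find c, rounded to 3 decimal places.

13.844

Σ(b_i − a_i)² = 668·(1)² = 668.
c = 2t²/668 = 2·68²/668 = 13.8443.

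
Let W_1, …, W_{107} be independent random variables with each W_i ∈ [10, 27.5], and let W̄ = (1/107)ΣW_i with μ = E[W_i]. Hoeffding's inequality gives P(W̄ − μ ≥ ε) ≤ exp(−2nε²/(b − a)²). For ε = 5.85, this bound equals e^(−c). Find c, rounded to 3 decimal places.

23.914

c = 2nε²/(b − a)² = 2·107·5.85² / 17.5² = 23.9138.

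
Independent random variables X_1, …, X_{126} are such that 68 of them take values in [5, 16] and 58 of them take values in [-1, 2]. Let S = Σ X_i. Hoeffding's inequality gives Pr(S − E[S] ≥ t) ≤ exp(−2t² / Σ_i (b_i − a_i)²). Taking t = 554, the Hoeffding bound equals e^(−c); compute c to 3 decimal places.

Σ(b_i − a_i)² = 68·11² + 58·3² = 8750.
c = 2t² / 8750 = 2·554² / 8750 = 70.1522.

70.152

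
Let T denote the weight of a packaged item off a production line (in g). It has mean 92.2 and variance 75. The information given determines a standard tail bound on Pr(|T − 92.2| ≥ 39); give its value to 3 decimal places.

0.049

Mean and variance are known, so Chebyshev's inequality applies.
Chebyshev: Pr(|T − μ| ≥ t) ≤ Var(T)/t².
Bound = 75 / 1521 = 0.0493.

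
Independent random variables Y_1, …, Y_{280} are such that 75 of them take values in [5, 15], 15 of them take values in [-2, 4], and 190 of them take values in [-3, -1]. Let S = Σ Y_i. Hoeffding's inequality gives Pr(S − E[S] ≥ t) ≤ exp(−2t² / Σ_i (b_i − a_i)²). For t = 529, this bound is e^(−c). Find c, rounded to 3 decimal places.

63.600

Σ(b_i − a_i)² = 75·10² + 15·6² + 190·2² = 8800.
c = 2t² / 8800 = 2·529² / 8800 = 63.6002.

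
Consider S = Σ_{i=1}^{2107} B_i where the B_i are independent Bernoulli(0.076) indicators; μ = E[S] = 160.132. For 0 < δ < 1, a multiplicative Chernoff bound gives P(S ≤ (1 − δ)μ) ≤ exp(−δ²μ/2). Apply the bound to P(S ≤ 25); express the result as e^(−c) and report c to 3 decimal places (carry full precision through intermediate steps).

Write 25 = (1 − δ)μ, so δ = 1 − 25/160.132 = 0.8438788…
Then the exponent is δ²μ/2 = (μ − 25)²/(2μ) = 57.017515.

57.018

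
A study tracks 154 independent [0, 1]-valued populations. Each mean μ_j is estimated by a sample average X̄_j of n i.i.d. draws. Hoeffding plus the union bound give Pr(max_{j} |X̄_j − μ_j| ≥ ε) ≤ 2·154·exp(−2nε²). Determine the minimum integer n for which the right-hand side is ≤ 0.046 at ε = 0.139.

228

Need 2·154·exp(−2nε²) ≤ 0.046, i.e. exp(−2nε²) ≤ 0.046/308.
So 2nε² ≥ ln(308/0.046) = 8.809214.
Hence n ≥ 8.809214/(2·0.139²) = 227.970.
The smallest integer n is 228.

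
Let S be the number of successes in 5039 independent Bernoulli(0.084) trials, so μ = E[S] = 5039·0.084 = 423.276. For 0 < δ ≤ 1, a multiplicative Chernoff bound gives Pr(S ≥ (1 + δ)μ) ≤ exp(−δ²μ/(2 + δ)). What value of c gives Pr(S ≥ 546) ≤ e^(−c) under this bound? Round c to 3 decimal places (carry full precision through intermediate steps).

Write 546 = (1 + δ)μ, so δ = 546/423.276 − 1 = 0.2899385…
Then the exponent is δ²μ/(2 + δ) = (546 − μ)² / (μ·(2 + δ)) = 15.538588.

15.539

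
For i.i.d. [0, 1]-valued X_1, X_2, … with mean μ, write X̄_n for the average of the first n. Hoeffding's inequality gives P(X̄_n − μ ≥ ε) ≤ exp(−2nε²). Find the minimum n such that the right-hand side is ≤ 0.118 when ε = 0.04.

668

Require exp(−2nε²) ≤ 0.118, i.e. 2nε² ≥ ln(1/0.118) = 2.137071.
So n ≥ 2.137071 / (2·0.04²) = 667.835.
The smallest integer n is 668.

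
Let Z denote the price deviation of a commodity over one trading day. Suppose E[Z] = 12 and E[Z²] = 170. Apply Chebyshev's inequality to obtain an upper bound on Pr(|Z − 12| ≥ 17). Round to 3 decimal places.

0.090

Var(Z) = E[Z²] − (E[Z])² = 170 − 144 = 26.
Chebyshev's inequality: Pr(|Z − μ| ≥ t) ≤ Var(Z)/t² = 26/289 = 0.0900.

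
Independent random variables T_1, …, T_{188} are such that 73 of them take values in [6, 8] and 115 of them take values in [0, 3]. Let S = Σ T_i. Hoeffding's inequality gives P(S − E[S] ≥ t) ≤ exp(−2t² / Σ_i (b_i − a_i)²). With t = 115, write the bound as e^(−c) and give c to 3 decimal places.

19.932

Σ(b_i − a_i)² = 73·2² + 115·3² = 1327.
c = 2t² / 1327 = 2·115² / 1327 = 19.9322.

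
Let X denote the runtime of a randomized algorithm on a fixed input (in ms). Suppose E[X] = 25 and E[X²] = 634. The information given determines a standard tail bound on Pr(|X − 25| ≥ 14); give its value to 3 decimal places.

0.046

The first two moments determine the variance, so Chebyshev's inequality is the sharpest standard bound available.
Var(X) = E[X²] − (E[X])² = 634 − 625 = 9.
Chebyshev's inequality: Pr(|X − μ| ≥ t) ≤ Var(X)/t² = 9/196 = 0.0459.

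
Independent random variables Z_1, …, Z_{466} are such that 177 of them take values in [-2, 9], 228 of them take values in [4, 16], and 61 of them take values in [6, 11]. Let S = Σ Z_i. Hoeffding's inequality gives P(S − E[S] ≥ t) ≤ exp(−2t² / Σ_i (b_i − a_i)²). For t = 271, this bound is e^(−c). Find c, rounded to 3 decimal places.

2.634

Σ(b_i − a_i)² = 177·11² + 228·12² + 61·5² = 55774.
c = 2t² / 55774 = 2·271² / 55774 = 2.6335.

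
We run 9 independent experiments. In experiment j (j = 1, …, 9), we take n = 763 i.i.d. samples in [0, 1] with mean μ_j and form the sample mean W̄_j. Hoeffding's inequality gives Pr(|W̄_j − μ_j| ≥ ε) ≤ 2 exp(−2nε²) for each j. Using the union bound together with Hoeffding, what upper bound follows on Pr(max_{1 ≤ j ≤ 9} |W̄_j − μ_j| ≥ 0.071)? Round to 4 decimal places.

0.0082

Per-experiment Hoeffding bound: 2·exp(−2·763·0.071²) = 2·exp(−7.69257) = 0.00091241.
Union bound over 9 events: 9·0.00091241 = 0.00821.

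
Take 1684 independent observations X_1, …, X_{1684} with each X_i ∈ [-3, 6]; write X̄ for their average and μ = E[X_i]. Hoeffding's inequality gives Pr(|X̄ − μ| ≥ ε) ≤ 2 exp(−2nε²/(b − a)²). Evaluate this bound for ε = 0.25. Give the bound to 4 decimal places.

Exponent: 2nε²/(b − a)² = 2·1684·0.25² / 9² = 2.59877.
Bound = 2·exp(−2.59877) = 0.14873.

0.1487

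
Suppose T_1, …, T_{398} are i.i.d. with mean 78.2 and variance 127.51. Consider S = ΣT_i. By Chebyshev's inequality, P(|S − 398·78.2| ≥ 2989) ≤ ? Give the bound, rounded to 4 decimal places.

Var(S) = n·Var(T_i) = 398·127.51 = 50748.98.
Chebyshev: P(|S − 398·78.2| ≥ 2989) ≤ Var(S)/2989² = 50748.98/8934121 = 0.0057.

0.0057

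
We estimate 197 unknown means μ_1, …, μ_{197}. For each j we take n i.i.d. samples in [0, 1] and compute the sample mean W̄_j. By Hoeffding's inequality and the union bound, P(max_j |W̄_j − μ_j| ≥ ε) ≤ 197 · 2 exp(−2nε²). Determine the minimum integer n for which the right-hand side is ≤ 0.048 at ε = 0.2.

Need 2·197·exp(−2nε²) ≤ 0.048, i.e. exp(−2nε²) ≤ 0.048/394.
So 2nε² ≥ ln(394/0.048) = 9.012905.
Hence n ≥ 9.012905/(2·0.2²) = 112.661.
The smallest integer n is 113.

113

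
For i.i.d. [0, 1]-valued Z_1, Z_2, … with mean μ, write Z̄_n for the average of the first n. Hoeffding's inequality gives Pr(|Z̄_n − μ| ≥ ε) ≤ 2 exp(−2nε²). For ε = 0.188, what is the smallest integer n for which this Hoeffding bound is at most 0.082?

Require 2·exp(−2nε²) ≤ 0.082, i.e. 2nε² ≥ ln(2/0.082) = 3.194183.
So n ≥ 3.194183 / (2·0.188²) = 45.187.
The smallest integer n is 46.

46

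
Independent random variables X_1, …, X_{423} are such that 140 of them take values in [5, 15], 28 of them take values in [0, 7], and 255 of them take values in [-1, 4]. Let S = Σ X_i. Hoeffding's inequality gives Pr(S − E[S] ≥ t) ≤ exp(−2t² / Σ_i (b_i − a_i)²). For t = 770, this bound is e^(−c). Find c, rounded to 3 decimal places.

54.527

Σ(b_i − a_i)² = 140·10² + 28·7² + 255·5² = 21747.
c = 2t² / 21747 = 2·770² / 21747 = 54.5271.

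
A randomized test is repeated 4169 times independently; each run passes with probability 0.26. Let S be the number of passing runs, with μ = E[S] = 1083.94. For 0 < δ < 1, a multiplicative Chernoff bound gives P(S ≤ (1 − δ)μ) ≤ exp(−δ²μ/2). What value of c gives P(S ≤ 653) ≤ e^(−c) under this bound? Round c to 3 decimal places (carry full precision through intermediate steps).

85.664

Write 653 = (1 − δ)μ, so δ = 1 − 653/1083.94 = 0.3975681…
Then the exponent is δ²μ/2 = (μ − 653)²/(2μ) = 85.664005.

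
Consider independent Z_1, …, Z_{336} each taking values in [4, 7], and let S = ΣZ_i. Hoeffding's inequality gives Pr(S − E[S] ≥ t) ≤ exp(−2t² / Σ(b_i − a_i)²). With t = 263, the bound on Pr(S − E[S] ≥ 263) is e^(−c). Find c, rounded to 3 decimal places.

Σ(b_i − a_i)² = 336·(3)² = 3024.
c = 2t²/3024 = 2·263²/3024 = 45.7467.

45.747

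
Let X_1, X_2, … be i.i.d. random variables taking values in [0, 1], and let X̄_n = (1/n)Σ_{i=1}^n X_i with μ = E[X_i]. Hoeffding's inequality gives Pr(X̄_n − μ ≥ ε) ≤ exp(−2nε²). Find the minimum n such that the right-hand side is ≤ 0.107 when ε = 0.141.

57

Require exp(−2nε²) ≤ 0.107, i.e. 2nε² ≥ ln(1/0.107) = 2.234926.
So n ≥ 2.234926 / (2·0.141²) = 56.208.
The smallest integer n is 57.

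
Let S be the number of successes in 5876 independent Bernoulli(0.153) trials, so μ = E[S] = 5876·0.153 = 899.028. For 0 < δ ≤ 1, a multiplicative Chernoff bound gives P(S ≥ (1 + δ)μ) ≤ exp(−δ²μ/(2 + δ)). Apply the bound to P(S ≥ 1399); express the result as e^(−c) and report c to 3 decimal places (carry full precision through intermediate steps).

Write 1399 = (1 + δ)μ, so δ = 1399/899.028 − 1 = 0.5561251…
Then the exponent is δ²μ/(2 + δ) = (1399 − μ)² / (μ·(2 + δ)) = 108.776743.

108.777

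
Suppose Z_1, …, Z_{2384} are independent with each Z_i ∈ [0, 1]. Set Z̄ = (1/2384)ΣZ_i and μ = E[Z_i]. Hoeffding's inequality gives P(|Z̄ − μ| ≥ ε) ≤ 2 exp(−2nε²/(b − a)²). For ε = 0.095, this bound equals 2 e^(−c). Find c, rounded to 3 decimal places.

43.031

c = 2nε²/(b − a)² = 2·2384·0.095² / 1² = 43.0312.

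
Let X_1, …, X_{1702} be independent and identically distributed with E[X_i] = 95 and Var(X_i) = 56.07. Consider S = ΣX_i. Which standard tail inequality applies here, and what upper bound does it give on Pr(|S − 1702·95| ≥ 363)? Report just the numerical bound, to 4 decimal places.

With mean and variance of each term known, Chebyshev's inequality bounds the deviation of the sum (or sample mean).
Var(S) = n·Var(X_i) = 1702·56.07 = 95431.14.
Chebyshev: Pr(|S − 1702·95| ≥ 363) ≤ Var(S)/363² = 95431.14/131769 = 0.7242.

0.7242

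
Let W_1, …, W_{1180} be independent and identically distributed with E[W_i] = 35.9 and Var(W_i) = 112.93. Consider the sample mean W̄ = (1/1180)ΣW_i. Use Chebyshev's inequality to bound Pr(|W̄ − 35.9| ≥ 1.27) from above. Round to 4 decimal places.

Var(W̄) = Var(W_i)/n = 112.93/1180 = 0.095703.
Chebyshev: Pr(|W̄ − 35.9| ≥ 1.27) ≤ Var(W̄)/(1.27)² = 112.93/(1180·1.27²) = 0.0593.

0.0593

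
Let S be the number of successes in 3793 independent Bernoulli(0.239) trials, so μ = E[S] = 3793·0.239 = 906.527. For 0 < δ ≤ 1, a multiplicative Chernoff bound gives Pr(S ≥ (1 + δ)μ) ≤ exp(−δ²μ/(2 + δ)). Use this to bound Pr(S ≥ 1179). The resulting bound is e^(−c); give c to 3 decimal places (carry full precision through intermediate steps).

Write 1179 = (1 + δ)μ, so δ = 1179/906.527 − 1 = 0.300568…
Then the exponent is δ²μ/(2 + δ) = (1179 − μ)² / (μ·(2 + δ)) = 35.598453.

35.598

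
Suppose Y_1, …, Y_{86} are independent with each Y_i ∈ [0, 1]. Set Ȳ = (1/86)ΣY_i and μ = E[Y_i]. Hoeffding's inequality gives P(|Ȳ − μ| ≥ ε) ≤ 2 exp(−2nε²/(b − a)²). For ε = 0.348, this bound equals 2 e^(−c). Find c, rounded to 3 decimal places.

c = 2nε²/(b − a)² = 2·86·0.348² / 1² = 20.8299.

20.830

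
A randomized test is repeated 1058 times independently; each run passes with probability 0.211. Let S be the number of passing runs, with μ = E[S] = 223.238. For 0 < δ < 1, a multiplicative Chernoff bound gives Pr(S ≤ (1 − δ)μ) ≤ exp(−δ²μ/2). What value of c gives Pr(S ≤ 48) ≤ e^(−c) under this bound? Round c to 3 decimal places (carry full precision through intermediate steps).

68.779

Write 48 = (1 − δ)μ, so δ = 1 − 48/223.238 = 0.7849828…
Then the exponent is δ²μ/2 = (μ − 48)²/(2μ) = 68.779412.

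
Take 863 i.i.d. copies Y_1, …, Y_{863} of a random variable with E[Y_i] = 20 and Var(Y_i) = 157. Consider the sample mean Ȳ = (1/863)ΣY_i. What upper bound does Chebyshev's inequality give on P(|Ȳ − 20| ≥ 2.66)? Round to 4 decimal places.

0.0257

Var(Ȳ) = Var(Y_i)/n = 157/863 = 0.18192.
Chebyshev: P(|Ȳ − 20| ≥ 2.66) ≤ Var(Ȳ)/(2.66)² = 157/(863·2.66²) = 0.0257.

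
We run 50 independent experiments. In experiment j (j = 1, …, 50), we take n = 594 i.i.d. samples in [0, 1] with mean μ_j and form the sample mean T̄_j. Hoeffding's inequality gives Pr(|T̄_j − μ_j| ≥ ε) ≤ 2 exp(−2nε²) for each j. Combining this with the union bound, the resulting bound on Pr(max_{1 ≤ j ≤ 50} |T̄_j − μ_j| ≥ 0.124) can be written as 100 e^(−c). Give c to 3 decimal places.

18.267

Union bound over the 50 events: Pr(max_{1 ≤ j ≤ 50} |T̄_j − μ_j| ≥ 0.124) ≤ 50·2·exp(−2nε²) = 100 exp(−2·594·0.124²).
So c = 2·594·0.124² = 18.2667.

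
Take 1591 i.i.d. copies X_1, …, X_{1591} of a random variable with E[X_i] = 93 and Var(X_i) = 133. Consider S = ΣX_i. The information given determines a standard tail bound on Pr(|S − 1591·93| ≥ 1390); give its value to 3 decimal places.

0.110

With mean and variance of each term known, Chebyshev's inequality bounds the deviation of the sum (or sample mean).
Var(S) = n·Var(X_i) = 1591·133 = 211603.
Chebyshev: Pr(|S − 1591·93| ≥ 1390) ≤ Var(S)/1390² = 211603/1932100 = 0.1095.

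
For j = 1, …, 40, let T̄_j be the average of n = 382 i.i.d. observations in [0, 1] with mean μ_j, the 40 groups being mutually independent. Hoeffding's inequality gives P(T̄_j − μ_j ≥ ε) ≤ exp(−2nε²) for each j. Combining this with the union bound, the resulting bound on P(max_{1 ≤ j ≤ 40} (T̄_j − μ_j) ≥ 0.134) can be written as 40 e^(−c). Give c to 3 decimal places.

13.718

Union bound over the 40 events: P(max_{1 ≤ j ≤ 40} (T̄_j − μ_j) ≥ 0.134) ≤ 40·exp(−2nε²) = 40 exp(−2·382·0.134²).
So c = 2·382·0.134² = 13.7184.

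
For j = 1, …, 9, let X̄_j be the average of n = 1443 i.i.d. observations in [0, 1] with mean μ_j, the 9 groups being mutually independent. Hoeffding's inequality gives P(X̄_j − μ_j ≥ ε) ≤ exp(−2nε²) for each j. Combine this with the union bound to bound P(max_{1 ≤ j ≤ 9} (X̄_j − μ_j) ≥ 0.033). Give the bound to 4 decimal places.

0.3884

Per-experiment Hoeffding bound: exp(−2·1443·0.033²) = exp(−3.14285) = 0.043159.
Union bound over 9 events: 9·0.043159 = 0.38844.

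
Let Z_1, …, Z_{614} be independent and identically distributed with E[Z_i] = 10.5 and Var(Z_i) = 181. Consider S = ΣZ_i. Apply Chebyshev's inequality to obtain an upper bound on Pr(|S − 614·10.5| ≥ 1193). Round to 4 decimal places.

0.0781

Var(S) = n·Var(Z_i) = 614·181 = 111134.
Chebyshev: Pr(|S − 614·10.5| ≥ 1193) ≤ Var(S)/1193² = 111134/1423249 = 0.0781.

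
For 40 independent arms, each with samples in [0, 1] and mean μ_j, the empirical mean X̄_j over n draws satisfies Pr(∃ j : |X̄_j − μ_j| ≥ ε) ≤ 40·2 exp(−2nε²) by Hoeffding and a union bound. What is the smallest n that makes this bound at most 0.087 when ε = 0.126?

Need 2·40·exp(−2nε²) ≤ 0.087, i.e. exp(−2nε²) ≤ 0.087/80.
So 2nε² ≥ ln(80/0.087) = 6.823874.
Hence n ≥ 6.823874/(2·0.126²) = 214.912.
The smallest integer n is 215.

215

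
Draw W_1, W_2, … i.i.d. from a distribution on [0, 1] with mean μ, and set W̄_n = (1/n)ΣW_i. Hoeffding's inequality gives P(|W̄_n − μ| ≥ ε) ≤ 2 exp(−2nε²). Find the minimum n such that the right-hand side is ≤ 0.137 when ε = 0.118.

Require 2·exp(−2nε²) ≤ 0.137, i.e. 2nε² ≥ ln(2/0.137) = 2.680922.
So n ≥ 2.680922 / (2·0.118²) = 96.270.
The smallest integer n is 97.

97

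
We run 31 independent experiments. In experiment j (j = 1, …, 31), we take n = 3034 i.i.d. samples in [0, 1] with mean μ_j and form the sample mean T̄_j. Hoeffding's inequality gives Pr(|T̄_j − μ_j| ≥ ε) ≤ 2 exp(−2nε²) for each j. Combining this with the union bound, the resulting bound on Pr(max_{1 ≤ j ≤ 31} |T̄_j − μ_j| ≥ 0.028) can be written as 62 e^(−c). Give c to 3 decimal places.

Union bound over the 31 events: Pr(max_{1 ≤ j ≤ 31} |T̄_j − μ_j| ≥ 0.028) ≤ 31·2·exp(−2nε²) = 62 exp(−2·3034·0.028²).
So c = 2·3034·0.028² = 4.7573.

4.757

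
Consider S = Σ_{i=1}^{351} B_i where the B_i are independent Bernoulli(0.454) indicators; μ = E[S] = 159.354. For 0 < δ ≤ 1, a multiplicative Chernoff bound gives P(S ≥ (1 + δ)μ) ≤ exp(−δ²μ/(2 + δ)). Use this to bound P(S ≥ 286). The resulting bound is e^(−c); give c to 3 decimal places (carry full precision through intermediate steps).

Write 286 = (1 + δ)μ, so δ = 286/159.354 − 1 = 0.7947463…
Then the exponent is δ²μ/(2 + δ) = (286 − μ)² / (μ·(2 + δ)) = 36.014517.

36.015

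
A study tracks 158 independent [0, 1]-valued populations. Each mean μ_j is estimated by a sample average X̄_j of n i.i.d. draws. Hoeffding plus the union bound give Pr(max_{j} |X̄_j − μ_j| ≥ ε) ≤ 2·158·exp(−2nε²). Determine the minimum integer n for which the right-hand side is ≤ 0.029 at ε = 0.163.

Need 2·158·exp(−2nε²) ≤ 0.029, i.e. exp(−2nε²) ≤ 0.029/316.
So 2nε² ≥ ln(316/0.029) = 9.296202.
Hence n ≥ 9.296202/(2·0.163²) = 174.945.
The smallest integer n is 175.

175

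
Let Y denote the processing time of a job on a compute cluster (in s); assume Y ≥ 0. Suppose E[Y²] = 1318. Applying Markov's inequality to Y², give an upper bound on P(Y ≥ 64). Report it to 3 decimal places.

0.322

Since Y ≥ 0, the event {Y ≥ 64} is the same as {Y² ≥ 4096}.
Markov's inequality applied to Y² gives P(Y² ≥ 4096) ≤ E[Y²]/4096 = 1318/4096 = 0.3218.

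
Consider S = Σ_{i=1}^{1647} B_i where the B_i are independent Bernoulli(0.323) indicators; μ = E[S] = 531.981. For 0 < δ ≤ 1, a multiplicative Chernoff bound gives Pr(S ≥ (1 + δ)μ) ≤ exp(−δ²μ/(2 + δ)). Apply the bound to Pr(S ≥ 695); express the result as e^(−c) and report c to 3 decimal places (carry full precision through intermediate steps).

Write 695 = (1 + δ)μ, so δ = 695/531.981 − 1 = 0.3064376…
Then the exponent is δ²μ/(2 + δ) = (695 − μ)² / (μ·(2 + δ)) = 21.659010.

21.659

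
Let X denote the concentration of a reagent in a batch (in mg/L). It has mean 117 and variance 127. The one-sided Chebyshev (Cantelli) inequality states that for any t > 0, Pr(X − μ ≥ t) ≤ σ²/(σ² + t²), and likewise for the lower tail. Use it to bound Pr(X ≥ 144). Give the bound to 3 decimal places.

0.148

Here σ² = 127 and t = 27, so σ² + t² = 856.
Cantelli's bound: 127/856 = 0.1484.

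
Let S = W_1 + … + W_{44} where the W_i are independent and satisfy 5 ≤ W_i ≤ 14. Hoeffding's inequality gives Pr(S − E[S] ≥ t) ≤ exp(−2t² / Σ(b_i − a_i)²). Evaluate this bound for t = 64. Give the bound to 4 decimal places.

0.1004

Σ(b_i − a_i)² = 44·(9)² = 3564.
Exponent = 2·64²/3564 = 2.2985.
Bound = exp(−2.2985) = 0.10041.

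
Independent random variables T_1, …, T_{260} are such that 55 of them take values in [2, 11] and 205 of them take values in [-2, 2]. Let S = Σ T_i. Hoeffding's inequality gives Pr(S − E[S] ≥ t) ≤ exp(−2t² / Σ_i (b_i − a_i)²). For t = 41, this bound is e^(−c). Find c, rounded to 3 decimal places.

Σ(b_i − a_i)² = 55·9² + 205·4² = 7735.
c = 2t² / 7735 = 2·41² / 7735 = 0.4346.

0.435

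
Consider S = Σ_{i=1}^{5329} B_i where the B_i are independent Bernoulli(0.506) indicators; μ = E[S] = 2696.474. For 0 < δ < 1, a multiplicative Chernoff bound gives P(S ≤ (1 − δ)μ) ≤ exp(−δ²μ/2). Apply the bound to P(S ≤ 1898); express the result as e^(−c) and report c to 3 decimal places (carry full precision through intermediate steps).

118.221

Write 1898 = (1 − δ)μ, so δ = 1 − 1898/2696.474 = 0.2961178…
Then the exponent is δ²μ/2 = (μ − 1898)²/(2μ) = 118.221190.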